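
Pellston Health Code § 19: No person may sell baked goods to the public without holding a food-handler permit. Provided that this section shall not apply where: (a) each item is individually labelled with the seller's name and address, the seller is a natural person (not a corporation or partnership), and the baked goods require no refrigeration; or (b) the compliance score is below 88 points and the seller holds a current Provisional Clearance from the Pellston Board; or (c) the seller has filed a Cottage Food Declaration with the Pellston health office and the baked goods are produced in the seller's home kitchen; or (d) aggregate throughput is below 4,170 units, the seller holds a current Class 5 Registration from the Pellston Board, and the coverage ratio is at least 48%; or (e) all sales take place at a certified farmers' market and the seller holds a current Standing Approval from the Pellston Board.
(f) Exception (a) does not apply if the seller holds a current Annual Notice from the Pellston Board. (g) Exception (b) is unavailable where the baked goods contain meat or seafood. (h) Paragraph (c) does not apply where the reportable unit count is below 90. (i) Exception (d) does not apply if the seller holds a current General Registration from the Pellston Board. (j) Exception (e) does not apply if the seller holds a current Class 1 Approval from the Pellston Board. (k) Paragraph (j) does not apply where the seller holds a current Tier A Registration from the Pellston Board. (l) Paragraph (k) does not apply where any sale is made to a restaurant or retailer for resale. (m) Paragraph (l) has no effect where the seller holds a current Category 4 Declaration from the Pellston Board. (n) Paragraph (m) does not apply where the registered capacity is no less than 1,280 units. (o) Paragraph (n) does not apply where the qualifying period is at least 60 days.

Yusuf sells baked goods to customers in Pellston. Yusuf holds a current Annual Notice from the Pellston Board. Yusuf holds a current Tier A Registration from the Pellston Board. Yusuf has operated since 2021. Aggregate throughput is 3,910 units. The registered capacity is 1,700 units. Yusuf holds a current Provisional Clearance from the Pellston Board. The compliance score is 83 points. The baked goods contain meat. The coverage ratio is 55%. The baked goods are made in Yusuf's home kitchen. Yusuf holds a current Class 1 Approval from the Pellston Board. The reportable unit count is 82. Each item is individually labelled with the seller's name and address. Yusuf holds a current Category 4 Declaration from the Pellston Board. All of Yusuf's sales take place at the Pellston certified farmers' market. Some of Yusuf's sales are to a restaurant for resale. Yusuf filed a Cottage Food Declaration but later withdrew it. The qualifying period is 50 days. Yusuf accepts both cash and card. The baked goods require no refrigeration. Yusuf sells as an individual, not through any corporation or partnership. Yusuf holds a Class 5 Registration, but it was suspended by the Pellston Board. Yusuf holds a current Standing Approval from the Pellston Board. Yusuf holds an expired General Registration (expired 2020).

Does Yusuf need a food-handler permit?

Exception (a): items are individually labelled; the seller is a natural person; the baked goods are shelf-stable — every condition holds. But applying paragraph (f): (f) operates against (a): a current Annual Notice is held. So (a) is unavailable.
Exception (b)'s conditions are all satisfied: the compliance score is 83 points, below the 88 points limit; a current Provisional Clearance is held. Turning to paragraph (g): (g) operates — the baked goods contain meat. (b) is therefore removed.
Exception (c) fails — the Cottage Food Declaration was withdrawn.
Exception (d) requires that the seller holds a current Class 5 Registration from the Pellston Board; but the Class 5 Registration is not current, so (d) is unavailable.
Exception (e): all sales are at a certified farmers' market; a current Standing Approval is held — every condition holds. Turning to paragraphs (j)–(o): (j) is engaged — a current Class 1 Approval is held. (k) is engaged (a current Tier A Registration is held), but is overridden by (l): (l) operates against (k): some sales are to a restaurant for resale. (m) applies (a current Category 4 Declaration is held), but is displaced by (n): (n) operates — the registered capacity is 1,700 units, meeting the 1,280 units threshold. (o), which would lift (n), is not triggered — the qualifying period is 50 days, short of 60 days. Exception (e) does not apply.
None of the exceptions is available; § 19 applies in full.

Yes — Yusuf must hold a food-handler permit.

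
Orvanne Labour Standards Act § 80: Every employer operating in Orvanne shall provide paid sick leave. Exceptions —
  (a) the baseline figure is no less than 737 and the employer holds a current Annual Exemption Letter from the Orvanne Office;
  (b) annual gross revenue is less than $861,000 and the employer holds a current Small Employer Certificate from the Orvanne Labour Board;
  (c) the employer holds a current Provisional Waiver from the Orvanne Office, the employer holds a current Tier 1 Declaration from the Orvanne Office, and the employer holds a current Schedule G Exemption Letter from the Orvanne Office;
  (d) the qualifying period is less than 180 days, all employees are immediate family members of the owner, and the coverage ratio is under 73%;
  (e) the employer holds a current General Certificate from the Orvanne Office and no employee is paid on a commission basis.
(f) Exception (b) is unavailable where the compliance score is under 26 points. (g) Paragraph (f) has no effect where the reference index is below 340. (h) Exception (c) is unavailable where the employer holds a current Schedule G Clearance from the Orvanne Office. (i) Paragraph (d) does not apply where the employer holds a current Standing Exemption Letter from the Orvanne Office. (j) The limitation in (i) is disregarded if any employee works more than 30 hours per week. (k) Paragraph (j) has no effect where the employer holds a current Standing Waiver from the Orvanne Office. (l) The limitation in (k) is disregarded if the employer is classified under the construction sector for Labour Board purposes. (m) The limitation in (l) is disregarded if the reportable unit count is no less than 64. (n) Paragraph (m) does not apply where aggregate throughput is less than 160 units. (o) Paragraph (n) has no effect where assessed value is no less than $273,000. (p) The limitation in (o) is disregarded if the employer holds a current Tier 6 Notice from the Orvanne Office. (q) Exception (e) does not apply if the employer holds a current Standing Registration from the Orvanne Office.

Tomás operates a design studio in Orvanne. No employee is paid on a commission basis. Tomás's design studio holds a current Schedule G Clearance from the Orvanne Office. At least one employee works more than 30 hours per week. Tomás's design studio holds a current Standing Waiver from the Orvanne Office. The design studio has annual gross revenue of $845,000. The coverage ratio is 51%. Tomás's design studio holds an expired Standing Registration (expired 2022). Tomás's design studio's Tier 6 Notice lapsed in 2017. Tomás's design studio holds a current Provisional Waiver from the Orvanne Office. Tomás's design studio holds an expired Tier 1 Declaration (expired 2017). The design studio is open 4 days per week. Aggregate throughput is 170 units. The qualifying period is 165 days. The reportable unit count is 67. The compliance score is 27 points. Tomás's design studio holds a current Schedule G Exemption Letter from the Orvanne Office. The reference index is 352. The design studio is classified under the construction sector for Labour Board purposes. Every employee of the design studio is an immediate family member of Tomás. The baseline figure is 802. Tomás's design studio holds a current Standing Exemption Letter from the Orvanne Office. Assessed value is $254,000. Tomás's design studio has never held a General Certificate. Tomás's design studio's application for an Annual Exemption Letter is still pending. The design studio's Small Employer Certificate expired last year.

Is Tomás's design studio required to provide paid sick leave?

Yes — Tomás's design studio must provide paid sick leave.

Exception (a) fails — no current Annual Exemption Letter is held.
Exception (b) requires that the employer holds a current Small Employer Certificate from the Orvanne Labour Board; but the Small Employer Certificate has expired, so (b) is unavailable.
Exception (c) requires that the employer holds a current Tier 1 Declaration from the Orvanne Office; but there is no Tier 1 Declaration in force, so (c) is unavailable.
Exception (d) is satisfied on its face — the qualifying period is 165 days, less than the 180 days limit; every employee is an immediate family member; the coverage ratio is 51%, under the 73% limit. But applying paragraphs (i)–(p): (i) applies — a current Standing Exemption Letter is held. (j) would limit (i) — at least one employee exceeds 30 hours/week — but (k) sets (j) aside: (k) operates against (j): a current Standing Waiver is held. (l) would limit (k) — the design studio is classified under the construction sector — but (m) sets (l) aside: (m) operates against (l): the reportable unit count is 67, meeting the 64 threshold. (n) is not engaged (aggregate throughput is 170 units, not less than 160 units), so (m) stands. So (d) is unavailable.
Exception (e) fails — the General Certificate is not current.
No exception is made out. Tomás's design studio falls within the general rule.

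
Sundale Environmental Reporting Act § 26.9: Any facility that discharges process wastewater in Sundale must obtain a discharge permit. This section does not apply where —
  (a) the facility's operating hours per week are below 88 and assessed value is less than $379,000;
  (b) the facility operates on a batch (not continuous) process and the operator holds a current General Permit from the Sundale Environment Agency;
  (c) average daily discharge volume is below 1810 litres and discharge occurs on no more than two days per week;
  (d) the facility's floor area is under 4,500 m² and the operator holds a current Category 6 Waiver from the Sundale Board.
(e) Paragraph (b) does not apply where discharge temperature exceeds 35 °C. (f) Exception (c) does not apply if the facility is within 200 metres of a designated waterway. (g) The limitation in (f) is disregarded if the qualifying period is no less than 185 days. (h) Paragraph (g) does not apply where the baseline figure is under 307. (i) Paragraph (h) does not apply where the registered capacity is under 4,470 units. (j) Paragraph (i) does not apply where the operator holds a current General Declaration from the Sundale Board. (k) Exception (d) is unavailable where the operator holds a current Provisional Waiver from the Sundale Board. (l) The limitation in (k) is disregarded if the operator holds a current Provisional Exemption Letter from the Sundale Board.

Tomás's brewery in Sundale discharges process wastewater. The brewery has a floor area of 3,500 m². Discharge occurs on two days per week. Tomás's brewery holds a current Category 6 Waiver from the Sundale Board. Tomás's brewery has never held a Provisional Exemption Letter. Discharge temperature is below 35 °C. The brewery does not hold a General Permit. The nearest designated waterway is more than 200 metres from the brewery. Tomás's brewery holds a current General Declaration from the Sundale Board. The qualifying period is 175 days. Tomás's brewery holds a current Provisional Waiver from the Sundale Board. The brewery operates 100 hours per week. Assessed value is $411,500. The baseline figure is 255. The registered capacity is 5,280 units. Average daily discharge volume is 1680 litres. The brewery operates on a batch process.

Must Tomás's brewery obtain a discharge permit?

Exception (a) fails — the facility's operating hours per week are 100, not below 88.
Exception (b) does not apply: no General Permit is held.
All of (c)'s requirements are met (average daily discharge volume is 1680 litres, below the 1810 litres limit; discharge occurs on no more than two days per week). Applying paragraphs (f)–(j): (f), which would limit (c), does not operate here: the brewery is more than 200 m from any designated waterway. (c) remains available.
All of (d)'s requirements are met (the facility's floor area is 3,500 m², under the 4,500 m² limit; a current Category 6 Waiver is held). However, paragraphs (k)–(l) must be considered: (k) is engaged — a current Provisional Waiver is held. (l) does not operate here (the Provisional Exemption Letter is not current), so (k) stands. So (d) is unavailable.

No — exception (c) applies; Tomás's brewery is not required to obtain a discharge permit.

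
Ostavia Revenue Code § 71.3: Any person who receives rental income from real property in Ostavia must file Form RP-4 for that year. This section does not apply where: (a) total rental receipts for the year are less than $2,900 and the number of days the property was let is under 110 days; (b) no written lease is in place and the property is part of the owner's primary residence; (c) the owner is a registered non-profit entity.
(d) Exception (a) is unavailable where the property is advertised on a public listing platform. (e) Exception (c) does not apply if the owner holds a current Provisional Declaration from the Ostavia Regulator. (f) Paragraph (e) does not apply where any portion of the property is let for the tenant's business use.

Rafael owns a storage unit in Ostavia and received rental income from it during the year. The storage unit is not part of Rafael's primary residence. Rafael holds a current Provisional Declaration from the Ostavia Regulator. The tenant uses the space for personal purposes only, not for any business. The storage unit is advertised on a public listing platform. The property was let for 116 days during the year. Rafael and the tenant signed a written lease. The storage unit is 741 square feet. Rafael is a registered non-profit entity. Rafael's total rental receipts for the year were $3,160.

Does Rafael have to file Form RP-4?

Yes — Rafael must file Form RP-4.

Exception (a) requires that total rental receipts for the year are less than $2,900; but total rental receipts for the year are $3,160, not less than $2,900, so (a) is unavailable.
Exception (b) does not apply: a written lease is in place.
Exception (c)'s conditions are all satisfied: Rafael is a registered non-profit. But applying paragraphs (e)–(f): (e) operates — a current Provisional Declaration is held. (f), which would lift (e), does not operate here — the space is used for personal purposes only. Exception (c) does not apply.
Every exception is unavailable, so the rule governs.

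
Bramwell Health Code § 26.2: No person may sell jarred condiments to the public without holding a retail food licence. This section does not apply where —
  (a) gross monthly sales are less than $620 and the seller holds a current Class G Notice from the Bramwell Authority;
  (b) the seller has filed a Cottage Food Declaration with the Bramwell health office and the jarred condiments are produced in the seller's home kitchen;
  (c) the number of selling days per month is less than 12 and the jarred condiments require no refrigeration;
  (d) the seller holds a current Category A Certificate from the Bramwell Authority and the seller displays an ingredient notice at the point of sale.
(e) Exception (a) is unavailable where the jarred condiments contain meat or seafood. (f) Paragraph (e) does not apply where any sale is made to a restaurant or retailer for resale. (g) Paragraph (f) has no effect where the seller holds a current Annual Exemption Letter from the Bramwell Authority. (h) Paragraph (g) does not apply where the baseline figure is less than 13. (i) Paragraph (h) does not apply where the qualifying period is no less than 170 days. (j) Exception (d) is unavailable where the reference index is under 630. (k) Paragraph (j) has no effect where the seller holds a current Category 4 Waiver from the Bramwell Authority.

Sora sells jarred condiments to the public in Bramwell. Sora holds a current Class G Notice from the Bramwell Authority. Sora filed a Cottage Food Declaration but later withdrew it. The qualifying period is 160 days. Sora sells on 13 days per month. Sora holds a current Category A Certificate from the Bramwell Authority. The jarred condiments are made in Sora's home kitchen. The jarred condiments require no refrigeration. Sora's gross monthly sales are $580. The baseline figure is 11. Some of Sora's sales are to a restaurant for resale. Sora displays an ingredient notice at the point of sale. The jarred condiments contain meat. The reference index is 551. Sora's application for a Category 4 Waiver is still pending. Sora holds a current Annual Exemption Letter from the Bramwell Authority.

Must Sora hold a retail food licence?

No — exception (a) applies; Sora is not required to hold a retail food licence.

Exception (a): gross monthly sales are $580, less than the $620 limit; a current Class G Notice is held — every condition holds. Under paragraphs (e)–(i): (e) would limit (a) — the jarred condiments contain meat — but (f) sets (e) aside: (f) operates against (e): some sales are to a restaurant for resale. (g) operates (a current Annual Exemption Letter is held), but is displaced by (h): (h) operates against (g): the baseline figure is 11, less than the 13 limit. (i) is inapplicable (the qualifying period is 160 days, short of 170 days), so (h) stands. So (a) applies.
Exception (b) fails — the Cottage Food Declaration was withdrawn.
Exception (c) fails — the number of selling days per month is 13, not less than 12.
Exception (d)'s conditions are all satisfied: a current Category A Certificate is held; an ingredient notice is displayed. But: (j) is triggered — the reference index is 551, under the 630 limit. (k), which would lift (j), does not operate here — there is no Category 4 Waiver in force. Exception (d) does not apply.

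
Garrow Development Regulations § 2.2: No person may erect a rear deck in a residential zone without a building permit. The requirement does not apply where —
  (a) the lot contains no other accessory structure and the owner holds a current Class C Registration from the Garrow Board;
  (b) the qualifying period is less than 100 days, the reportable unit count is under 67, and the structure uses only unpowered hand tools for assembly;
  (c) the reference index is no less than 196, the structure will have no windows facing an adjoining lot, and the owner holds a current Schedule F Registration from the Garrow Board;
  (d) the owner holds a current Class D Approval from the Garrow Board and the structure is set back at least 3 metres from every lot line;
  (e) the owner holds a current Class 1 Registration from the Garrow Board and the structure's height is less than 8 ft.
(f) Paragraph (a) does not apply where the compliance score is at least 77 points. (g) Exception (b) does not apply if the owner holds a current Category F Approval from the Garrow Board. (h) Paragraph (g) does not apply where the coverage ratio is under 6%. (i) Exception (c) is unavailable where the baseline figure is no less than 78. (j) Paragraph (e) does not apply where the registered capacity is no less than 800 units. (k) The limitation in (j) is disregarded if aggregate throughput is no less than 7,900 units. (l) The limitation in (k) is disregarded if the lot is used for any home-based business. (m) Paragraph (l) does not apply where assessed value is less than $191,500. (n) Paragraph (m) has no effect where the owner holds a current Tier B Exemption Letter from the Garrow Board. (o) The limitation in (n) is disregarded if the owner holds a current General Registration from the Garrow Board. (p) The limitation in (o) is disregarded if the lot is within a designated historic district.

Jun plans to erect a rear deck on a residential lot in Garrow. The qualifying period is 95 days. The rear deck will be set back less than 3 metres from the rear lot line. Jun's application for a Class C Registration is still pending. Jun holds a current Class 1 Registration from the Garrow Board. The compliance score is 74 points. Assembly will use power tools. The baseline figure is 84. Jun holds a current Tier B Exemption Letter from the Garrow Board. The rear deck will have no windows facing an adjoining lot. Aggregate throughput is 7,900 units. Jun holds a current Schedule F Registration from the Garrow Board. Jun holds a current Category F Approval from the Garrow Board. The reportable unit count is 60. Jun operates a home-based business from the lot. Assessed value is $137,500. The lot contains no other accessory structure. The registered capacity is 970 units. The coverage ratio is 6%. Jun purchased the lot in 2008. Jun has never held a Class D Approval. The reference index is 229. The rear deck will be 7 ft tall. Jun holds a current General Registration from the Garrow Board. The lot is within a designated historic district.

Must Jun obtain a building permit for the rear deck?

Exception (a) does not apply: there is no Class C Registration in force.
Exception (b) does not apply: assembly uses power tools.
Exception (c): the reference index is 229, meeting the 196 threshold; no windows face an adjoining lot; a current Schedule F Registration is held — every condition holds. But: (i) operates — the baseline figure is 84, meeting the 78 threshold. (c) is therefore removed.
Exception (d) requires that the owner holds a current Class D Approval from the Garrow Board; but there is no Class D Approval in force, so (d) is unavailable.
Exception (e): a current Class 1 Registration is held; the structure's height is 7 ft, less than the 8 ft limit — every condition holds. But applying paragraphs (j)–(p): (j) operates against (e): the registered capacity is 970 units, meeting the 800 units threshold. (k) operates (aggregate throughput is 7,900 units, meeting the 7,900 units threshold), but yields to (l): (l) is engaged — a home-based business operates on the lot. (m) would limit (l) — assessed value is $137,500, less than the $191,500 limit — but (n) sets (m) aside: (n) operates against (m): a current Tier B Exemption Letter is held. (o) would limit (n) — a current General Registration is held — but (p) sets (o) aside: (p) is triggered — the lot is in a historic district. Exception (e) does not apply.
No exception applies. The general rule governs.

Yes — Jun must obtain a building permit.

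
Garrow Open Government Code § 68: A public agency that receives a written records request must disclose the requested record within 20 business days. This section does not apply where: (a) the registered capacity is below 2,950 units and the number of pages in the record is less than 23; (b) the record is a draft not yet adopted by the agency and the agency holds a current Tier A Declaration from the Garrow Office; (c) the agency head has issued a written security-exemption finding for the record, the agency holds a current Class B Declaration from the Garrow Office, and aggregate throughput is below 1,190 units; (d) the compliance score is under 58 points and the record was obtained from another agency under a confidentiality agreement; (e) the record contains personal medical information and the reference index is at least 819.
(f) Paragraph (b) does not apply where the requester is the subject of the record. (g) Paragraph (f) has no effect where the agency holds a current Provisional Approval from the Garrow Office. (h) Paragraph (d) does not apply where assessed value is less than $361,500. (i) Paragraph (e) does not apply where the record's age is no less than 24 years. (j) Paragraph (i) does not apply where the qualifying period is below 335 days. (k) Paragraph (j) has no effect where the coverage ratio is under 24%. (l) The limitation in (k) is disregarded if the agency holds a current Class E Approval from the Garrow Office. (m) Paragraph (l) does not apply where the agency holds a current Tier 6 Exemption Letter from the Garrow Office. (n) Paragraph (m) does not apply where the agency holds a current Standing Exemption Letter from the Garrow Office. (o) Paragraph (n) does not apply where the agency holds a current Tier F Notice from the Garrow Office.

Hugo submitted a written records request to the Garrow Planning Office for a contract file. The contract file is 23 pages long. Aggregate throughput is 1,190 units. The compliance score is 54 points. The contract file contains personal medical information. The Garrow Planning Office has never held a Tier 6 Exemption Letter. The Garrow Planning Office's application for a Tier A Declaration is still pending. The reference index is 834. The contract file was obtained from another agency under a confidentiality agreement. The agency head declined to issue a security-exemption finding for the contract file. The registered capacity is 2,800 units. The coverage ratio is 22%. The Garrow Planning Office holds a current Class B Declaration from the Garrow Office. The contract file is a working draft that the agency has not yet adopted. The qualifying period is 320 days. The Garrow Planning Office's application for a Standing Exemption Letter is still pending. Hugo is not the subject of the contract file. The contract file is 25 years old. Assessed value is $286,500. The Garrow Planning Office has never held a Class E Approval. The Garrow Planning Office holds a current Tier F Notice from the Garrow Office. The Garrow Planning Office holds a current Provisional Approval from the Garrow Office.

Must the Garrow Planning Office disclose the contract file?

Exception (a) requires that the number of pages in the record is less than 23; but the number of pages in the record is 23, not less than 23, so (a) is unavailable.
Exception (b) requires that the agency holds a current Tier A Declaration from the Garrow Office; but no current Tier A Declaration is held, so (b) is unavailable.
Exception (c) requires that the agency head has issued a written security-exemption finding for the record; but the agency head declined to issue a security-exemption finding, so (c) is unavailable.
Exception (d)'s conditions are all satisfied: the compliance score is 54 points, under the 58 points limit; the contract file was obtained under a confidentiality agreement. But: (h) operates against (d): assessed value is $286,500, less than the $361,500 limit. (d) is therefore removed.
Exception (e) is satisfied on its face — the contract file contains personal medical information; the reference index is 834, meeting the 819 threshold. Turning to paragraphs (i)–(o): (i) operates against (e): the record's age is 25 years, meeting the 24 years threshold. (j) would limit (i) — the qualifying period is 320 days, below the 335 days limit — but (k) sets (j) aside: (k) applies — the coverage ratio is 22%, under the 24% limit. (l) is not triggered (the Class E Approval is not current), so (k) stands. Exception (e) does not apply.
Every exception is unavailable, so the rule governs.

Yes — the Garrow Planning Office must disclose the contract file.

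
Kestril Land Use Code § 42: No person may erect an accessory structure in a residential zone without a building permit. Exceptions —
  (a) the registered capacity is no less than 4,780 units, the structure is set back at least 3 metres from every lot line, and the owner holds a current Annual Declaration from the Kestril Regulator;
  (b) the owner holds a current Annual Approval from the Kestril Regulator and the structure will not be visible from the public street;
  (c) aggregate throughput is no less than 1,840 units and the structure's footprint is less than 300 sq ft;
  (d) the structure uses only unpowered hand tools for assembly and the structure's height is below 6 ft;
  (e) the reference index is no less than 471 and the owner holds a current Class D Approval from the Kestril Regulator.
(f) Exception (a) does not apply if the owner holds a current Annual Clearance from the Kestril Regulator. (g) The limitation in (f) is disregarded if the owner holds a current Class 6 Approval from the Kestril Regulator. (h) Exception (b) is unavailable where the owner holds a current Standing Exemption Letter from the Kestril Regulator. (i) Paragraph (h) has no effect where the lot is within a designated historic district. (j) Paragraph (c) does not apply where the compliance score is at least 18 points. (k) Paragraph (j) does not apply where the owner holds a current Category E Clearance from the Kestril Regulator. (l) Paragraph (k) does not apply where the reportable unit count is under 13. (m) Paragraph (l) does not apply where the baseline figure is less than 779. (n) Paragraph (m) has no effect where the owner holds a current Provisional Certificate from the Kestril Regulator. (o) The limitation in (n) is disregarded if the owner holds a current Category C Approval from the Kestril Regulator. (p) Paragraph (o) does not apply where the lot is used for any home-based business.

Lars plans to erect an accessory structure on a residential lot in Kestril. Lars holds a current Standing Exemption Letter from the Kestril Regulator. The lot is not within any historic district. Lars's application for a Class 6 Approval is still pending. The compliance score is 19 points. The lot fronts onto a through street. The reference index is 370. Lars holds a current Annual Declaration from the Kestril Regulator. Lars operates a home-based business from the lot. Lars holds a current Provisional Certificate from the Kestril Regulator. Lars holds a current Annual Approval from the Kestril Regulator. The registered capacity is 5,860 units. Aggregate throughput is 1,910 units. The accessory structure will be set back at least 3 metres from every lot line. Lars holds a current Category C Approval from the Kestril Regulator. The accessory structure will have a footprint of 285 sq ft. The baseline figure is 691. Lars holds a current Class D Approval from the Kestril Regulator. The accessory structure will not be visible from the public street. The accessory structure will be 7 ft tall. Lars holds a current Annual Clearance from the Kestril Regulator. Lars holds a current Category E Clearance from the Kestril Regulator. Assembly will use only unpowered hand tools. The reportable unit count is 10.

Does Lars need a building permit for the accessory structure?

Exception (a) is satisfied on its face — the registered capacity is 5,860 units, meeting the 4,780 units threshold; the setback is at least 3 m on every side; a current Annual Declaration is held. But: (f) operates against (a): a current Annual Clearance is held. (g), which would lift (f), does not operate here — the Class 6 Approval is not current. (a) is therefore removed.
Exception (b)'s conditions are all satisfied: a current Annual Approval is held; the structure will not be visible from the street. But: (h) operates against (b): a current Standing Exemption Letter is held. (i) does not operate here (the lot is not in a historic district), so (h) stands. Exception (b) does not apply.
Exception (c): aggregate throughput is 1,910 units, meeting the 1,840 units threshold; the structure's footprint is 285 sq ft, less than the 300 sq ft limit — every condition holds. But applying paragraphs (j)–(p): (j) is triggered — the compliance score is 19 points, meeting the 18 points threshold. (k) would limit (j) — a current Category E Clearance is held — but (l) sets (k) aside: (l) operates — the reportable unit count is 10, under the 13 limit. (m) would limit (l) — the baseline figure is 691, less than the 779 limit — but (n) sets (m) aside: (n) operates against (m): a current Provisional Certificate is held. (o) is triggered (a current Category C Approval is held), but is overridden by (p): (p) applies — a home-based business operates on the lot. (c) is therefore removed.
Exception (d) does not apply: the structure's height is 7 ft, not below 6 ft.
Exception (e) does not apply: the reference index is 370, short of 471.
No exception displaces § 42.

Yes — Lars must obtain a building permit.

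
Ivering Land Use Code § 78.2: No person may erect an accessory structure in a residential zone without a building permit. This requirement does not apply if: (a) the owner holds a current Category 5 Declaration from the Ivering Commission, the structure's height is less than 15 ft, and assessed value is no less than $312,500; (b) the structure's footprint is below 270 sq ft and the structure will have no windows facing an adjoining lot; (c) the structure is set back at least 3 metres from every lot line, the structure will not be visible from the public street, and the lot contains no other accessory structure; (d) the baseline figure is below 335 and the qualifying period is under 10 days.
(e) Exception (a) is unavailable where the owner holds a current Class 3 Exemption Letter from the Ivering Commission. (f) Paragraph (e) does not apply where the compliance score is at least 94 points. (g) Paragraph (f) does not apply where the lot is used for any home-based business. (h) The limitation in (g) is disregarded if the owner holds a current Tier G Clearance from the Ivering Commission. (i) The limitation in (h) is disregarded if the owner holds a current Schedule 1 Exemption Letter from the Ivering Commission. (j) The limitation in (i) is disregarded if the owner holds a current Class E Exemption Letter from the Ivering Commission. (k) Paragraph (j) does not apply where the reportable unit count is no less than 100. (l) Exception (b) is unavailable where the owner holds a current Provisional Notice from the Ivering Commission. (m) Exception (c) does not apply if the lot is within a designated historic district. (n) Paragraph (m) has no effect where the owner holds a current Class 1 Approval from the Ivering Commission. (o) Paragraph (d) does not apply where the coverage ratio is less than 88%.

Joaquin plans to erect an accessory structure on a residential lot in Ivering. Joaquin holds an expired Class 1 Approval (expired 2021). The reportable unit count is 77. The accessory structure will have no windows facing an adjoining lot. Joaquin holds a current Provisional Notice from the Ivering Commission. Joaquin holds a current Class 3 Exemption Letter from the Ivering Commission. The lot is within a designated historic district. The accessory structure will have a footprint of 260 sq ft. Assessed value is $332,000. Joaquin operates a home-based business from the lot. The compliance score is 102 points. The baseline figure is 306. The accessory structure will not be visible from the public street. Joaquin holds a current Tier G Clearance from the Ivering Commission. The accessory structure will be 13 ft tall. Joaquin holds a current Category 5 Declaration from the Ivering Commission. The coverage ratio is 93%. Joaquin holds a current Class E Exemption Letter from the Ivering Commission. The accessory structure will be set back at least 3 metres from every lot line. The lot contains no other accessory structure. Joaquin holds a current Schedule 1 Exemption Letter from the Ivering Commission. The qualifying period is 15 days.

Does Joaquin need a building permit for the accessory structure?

No — exception (a) applies; Joaquin does not need a building permit.

Exception (a): a current Category 5 Declaration is held; the structure's height is 13 ft, less than the 15 ft limit; assessed value is $332,000, meeting the $312,500 threshold — every condition holds. Applying paragraphs (e)–(k): (e) applies (a current Class 3 Exemption Letter is held), but is overridden by (f): (f) operates against (e): the compliance score is 102 points, meeting the 94 points threshold. (g) is triggered (a home-based business operates on the lot), but yields to (h): (h) operates against (g): a current Tier G Clearance is held. (i) would limit (h) — a current Schedule 1 Exemption Letter is held — but (j) sets (i) aside: (j) applies — a current Class E Exemption Letter is held. (k) does not operate here (the reportable unit count is 77, short of 100), so (j) stands. So (a) applies.
Exception (b): the structure's footprint is 260 sq ft, below the 270 sq ft limit; no windows face an adjoining lot — every condition holds. But applying paragraph (l): (l) operates against (b): a current Provisional Notice is held. So (b) is unavailable.
All of (c)'s requirements are met (the setback is at least 3 m on every side; the structure will not be visible from the street; the lot has no other accessory structure). Turning to paragraphs (m)–(n): (m) operates against (c): the lot is in a historic district. (n) does not operate here (no current Class 1 Approval is held), so (m) stands. Exception (c) does not apply.
Exception (d) requires that the qualifying period is under 10 days; but the qualifying period is 15 days, not under 10 days, so (d) is unavailable.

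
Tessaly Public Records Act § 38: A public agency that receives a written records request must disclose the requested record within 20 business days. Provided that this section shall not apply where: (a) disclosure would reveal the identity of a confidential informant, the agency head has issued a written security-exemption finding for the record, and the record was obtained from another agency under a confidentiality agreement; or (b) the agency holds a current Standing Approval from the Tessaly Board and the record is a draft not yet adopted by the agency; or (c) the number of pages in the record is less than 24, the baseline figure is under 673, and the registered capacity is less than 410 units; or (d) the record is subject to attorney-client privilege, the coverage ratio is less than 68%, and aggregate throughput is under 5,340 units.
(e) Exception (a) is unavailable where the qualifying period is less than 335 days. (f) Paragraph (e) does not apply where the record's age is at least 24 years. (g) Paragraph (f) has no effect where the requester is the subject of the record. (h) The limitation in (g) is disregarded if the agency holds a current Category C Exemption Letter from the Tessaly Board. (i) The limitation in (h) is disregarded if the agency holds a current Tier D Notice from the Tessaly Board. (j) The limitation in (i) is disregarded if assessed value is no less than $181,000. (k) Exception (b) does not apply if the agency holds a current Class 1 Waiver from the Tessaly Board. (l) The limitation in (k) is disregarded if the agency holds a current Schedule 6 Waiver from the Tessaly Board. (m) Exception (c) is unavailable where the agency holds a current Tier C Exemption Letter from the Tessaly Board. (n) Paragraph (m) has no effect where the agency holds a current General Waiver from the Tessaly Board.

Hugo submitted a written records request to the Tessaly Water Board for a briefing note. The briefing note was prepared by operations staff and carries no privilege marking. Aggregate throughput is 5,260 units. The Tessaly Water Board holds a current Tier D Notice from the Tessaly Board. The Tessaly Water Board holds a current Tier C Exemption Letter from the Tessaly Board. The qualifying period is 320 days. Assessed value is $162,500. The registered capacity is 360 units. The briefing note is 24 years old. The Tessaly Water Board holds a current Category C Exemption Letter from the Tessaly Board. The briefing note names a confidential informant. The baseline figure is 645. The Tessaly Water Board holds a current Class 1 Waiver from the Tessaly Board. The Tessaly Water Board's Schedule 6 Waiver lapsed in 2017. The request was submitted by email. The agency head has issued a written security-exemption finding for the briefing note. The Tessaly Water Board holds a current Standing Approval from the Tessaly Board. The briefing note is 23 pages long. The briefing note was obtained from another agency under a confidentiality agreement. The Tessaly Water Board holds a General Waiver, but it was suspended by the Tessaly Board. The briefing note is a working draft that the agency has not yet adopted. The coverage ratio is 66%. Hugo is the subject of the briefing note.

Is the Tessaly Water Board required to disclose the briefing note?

Yes — the Tessaly Water Board must disclose the briefing note.

Exception (a) is satisfied on its face — the briefing note names a confidential informant; a written security-exemption finding has been issued; the briefing note was obtained under a confidentiality agreement. But: (e) operates against (a): the qualifying period is 320 days, less than the 335 days limit. (f) applies (the record's age is 24 years, meeting the 24 years threshold), but yields to (g): (g) is engaged — Hugo is the subject of the briefing note. (h) would limit (g) — a current Category C Exemption Letter is held — but (i) sets (h) aside: (i) operates against (h): a current Tier D Notice is held. (j), which would lift (i), is not engaged — assessed value is $162,500, short of $181,000. So (a) is unavailable.
Exception (b): a current Standing Approval is held; the briefing note is an unadopted draft — every condition holds. However, paragraphs (k)–(l) must be considered: (k) operates against (b): a current Class 1 Waiver is held. (l) is not engaged (there is no Schedule 6 Waiver in force), so (k) stands. So (b) is unavailable.
Exception (c) is satisfied on its face — the number of pages in the record is 23, less than the 24 limit; the baseline figure is 645, under the 673 limit; the registered capacity is 360 units, less than the 410 units limit. Turning to paragraphs (m)–(n): (m) operates against (c): a current Tier C Exemption Letter is held. (n) is not engaged (no current General Waiver is held), so (m) stands. So (c) is unavailable.
Exception (d) fails — the briefing note carries no privilege marking.
None of the exceptions is available; § 38 applies in full.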